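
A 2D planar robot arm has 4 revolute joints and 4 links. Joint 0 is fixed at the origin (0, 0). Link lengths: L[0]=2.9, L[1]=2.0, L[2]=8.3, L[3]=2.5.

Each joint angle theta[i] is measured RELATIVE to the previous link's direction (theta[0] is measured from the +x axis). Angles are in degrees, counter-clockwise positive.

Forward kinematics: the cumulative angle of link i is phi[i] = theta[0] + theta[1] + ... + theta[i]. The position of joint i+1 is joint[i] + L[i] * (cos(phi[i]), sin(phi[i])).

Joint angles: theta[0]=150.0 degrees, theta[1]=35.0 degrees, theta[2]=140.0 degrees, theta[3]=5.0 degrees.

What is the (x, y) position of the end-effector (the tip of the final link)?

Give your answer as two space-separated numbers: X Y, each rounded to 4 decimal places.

Answer: 4.4602 -4.7350

Derivation:
joint[0] = (0.0000, 0.0000)  (base)
link 0: phi[0] = 150 = 150 deg
  cos(150 deg) = -0.8660, sin(150 deg) = 0.5000
  joint[1] = (0.0000, 0.0000) + 2.9 * (-0.8660, 0.5000) = (0.0000 + -2.5115, 0.0000 + 1.4500) = (-2.5115, 1.4500)
link 1: phi[1] = 150 + 35 = 185 deg
  cos(185 deg) = -0.9962, sin(185 deg) = -0.0872
  joint[2] = (-2.5115, 1.4500) + 2 * (-0.9962, -0.0872) = (-2.5115 + -1.9924, 1.4500 + -0.1743) = (-4.5039, 1.2757)
link 2: phi[2] = 150 + 35 + 140 = 325 deg
  cos(325 deg) = 0.8192, sin(325 deg) = -0.5736
  joint[3] = (-4.5039, 1.2757) + 8.3 * (0.8192, -0.5736) = (-4.5039 + 6.7990, 1.2757 + -4.7607) = (2.2951, -3.4850)
link 3: phi[3] = 150 + 35 + 140 + 5 = 330 deg
  cos(330 deg) = 0.8660, sin(330 deg) = -0.5000
  joint[4] = (2.2951, -3.4850) + 2.5 * (0.8660, -0.5000) = (2.2951 + 2.1651, -3.4850 + -1.2500) = (4.4602, -4.7350)
End effector: (4.4602, -4.7350)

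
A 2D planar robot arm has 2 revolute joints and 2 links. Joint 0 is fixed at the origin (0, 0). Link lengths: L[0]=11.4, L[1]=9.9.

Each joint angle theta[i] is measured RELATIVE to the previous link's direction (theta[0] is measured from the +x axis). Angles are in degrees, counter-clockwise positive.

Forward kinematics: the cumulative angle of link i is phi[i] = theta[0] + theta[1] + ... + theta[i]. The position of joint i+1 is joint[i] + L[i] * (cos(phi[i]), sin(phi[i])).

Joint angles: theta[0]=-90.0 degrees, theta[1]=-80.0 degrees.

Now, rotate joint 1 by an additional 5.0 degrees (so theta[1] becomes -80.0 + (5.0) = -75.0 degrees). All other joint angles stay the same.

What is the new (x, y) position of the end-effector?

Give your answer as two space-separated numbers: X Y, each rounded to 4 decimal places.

Answer: -9.5627 -13.9623

Derivation:
joint[0] = (0.0000, 0.0000)  (base)
link 0: phi[0] = -90 = -90 deg
  cos(-90 deg) = 0.0000, sin(-90 deg) = -1.0000
  joint[1] = (0.0000, 0.0000) + 11.4 * (0.0000, -1.0000) = (0.0000 + 0.0000, 0.0000 + -11.4000) = (0.0000, -11.4000)
link 1: phi[1] = -90 + -75 = -165 deg
  cos(-165 deg) = -0.9659, sin(-165 deg) = -0.2588
  joint[2] = (0.0000, -11.4000) + 9.9 * (-0.9659, -0.2588) = (0.0000 + -9.5627, -11.4000 + -2.5623) = (-9.5627, -13.9623)
End effector: (-9.5627, -13.9623)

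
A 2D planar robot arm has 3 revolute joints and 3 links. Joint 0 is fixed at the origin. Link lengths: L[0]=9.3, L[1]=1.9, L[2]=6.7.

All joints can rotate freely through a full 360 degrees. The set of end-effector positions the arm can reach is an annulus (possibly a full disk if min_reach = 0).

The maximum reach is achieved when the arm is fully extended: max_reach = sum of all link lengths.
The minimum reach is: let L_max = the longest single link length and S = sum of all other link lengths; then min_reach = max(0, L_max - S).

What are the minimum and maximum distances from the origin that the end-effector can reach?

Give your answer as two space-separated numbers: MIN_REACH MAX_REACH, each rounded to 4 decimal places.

Answer: 0.7000 17.9000

Derivation:
Link lengths: [9.3, 1.9, 6.7]
max_reach = 9.3 + 1.9 + 6.7 = 17.9
L_max = max([9.3, 1.9, 6.7]) = 9.3
S (sum of others) = 17.9 - 9.3 = 8.6
min_reach = max(0, 9.3 - 8.6) = max(0, 0.7) = 0.7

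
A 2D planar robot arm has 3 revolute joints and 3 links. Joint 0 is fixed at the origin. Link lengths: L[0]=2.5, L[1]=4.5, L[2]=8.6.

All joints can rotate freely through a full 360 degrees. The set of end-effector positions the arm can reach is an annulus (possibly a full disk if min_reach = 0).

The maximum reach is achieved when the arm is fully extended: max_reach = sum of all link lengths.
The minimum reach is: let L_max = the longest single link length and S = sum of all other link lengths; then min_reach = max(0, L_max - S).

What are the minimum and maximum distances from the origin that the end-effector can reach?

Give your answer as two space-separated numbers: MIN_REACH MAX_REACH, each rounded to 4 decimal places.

Link lengths: [2.5, 4.5, 8.6]
max_reach = 2.5 + 4.5 + 8.6 = 15.6
L_max = max([2.5, 4.5, 8.6]) = 8.6
S (sum of others) = 15.6 - 8.6 = 7
min_reach = max(0, 8.6 - 7) = max(0, 1.6) = 1.6

Answer: 1.6000 15.6000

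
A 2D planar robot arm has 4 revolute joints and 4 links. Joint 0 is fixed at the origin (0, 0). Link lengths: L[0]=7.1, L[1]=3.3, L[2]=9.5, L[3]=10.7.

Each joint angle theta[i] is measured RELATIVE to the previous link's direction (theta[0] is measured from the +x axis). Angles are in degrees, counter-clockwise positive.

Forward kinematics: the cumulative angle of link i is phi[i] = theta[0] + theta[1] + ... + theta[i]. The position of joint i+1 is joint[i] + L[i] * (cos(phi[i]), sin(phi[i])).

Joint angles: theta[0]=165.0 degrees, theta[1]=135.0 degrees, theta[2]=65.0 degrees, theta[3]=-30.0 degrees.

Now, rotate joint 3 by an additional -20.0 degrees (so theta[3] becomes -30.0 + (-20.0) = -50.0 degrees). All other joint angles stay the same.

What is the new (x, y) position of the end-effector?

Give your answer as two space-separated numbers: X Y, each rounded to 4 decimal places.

joint[0] = (0.0000, 0.0000)  (base)
link 0: phi[0] = 165 = 165 deg
  cos(165 deg) = -0.9659, sin(165 deg) = 0.2588
  joint[1] = (0.0000, 0.0000) + 7.1 * (-0.9659, 0.2588) = (0.0000 + -6.8581, 0.0000 + 1.8376) = (-6.8581, 1.8376)
link 1: phi[1] = 165 + 135 = 300 deg
  cos(300 deg) = 0.5000, sin(300 deg) = -0.8660
  joint[2] = (-6.8581, 1.8376) + 3.3 * (0.5000, -0.8660) = (-6.8581 + 1.6500, 1.8376 + -2.8579) = (-5.2081, -1.0203)
link 2: phi[2] = 165 + 135 + 65 = 365 deg
  cos(365 deg) = 0.9962, sin(365 deg) = 0.0872
  joint[3] = (-5.2081, -1.0203) + 9.5 * (0.9962, 0.0872) = (-5.2081 + 9.4638, -1.0203 + 0.8280) = (4.2558, -0.1923)
link 3: phi[3] = 165 + 135 + 65 + -50 = 315 deg
  cos(315 deg) = 0.7071, sin(315 deg) = -0.7071
  joint[4] = (4.2558, -0.1923) + 10.7 * (0.7071, -0.7071) = (4.2558 + 7.5660, -0.1923 + -7.5660) = (11.8218, -7.7583)
End effector: (11.8218, -7.7583)

Answer: 11.8218 -7.7583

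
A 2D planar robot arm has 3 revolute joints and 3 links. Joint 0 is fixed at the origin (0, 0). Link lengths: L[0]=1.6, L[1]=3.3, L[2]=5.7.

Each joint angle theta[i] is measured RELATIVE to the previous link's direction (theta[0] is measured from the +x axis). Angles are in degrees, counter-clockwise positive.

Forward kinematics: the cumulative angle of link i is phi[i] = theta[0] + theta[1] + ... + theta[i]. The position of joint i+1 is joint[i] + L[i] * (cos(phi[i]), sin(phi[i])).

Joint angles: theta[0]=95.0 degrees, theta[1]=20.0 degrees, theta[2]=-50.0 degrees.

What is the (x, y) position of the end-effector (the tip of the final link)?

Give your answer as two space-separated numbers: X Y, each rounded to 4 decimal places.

joint[0] = (0.0000, 0.0000)  (base)
link 0: phi[0] = 95 = 95 deg
  cos(95 deg) = -0.0872, sin(95 deg) = 0.9962
  joint[1] = (0.0000, 0.0000) + 1.6 * (-0.0872, 0.9962) = (0.0000 + -0.1394, 0.0000 + 1.5939) = (-0.1394, 1.5939)
link 1: phi[1] = 95 + 20 = 115 deg
  cos(115 deg) = -0.4226, sin(115 deg) = 0.9063
  joint[2] = (-0.1394, 1.5939) + 3.3 * (-0.4226, 0.9063) = (-0.1394 + -1.3946, 1.5939 + 2.9908) = (-1.5341, 4.5847)
link 2: phi[2] = 95 + 20 + -50 = 65 deg
  cos(65 deg) = 0.4226, sin(65 deg) = 0.9063
  joint[3] = (-1.5341, 4.5847) + 5.7 * (0.4226, 0.9063) = (-1.5341 + 2.4089, 4.5847 + 5.1660) = (0.8748, 9.7507)
End effector: (0.8748, 9.7507)

Answer: 0.8748 9.7507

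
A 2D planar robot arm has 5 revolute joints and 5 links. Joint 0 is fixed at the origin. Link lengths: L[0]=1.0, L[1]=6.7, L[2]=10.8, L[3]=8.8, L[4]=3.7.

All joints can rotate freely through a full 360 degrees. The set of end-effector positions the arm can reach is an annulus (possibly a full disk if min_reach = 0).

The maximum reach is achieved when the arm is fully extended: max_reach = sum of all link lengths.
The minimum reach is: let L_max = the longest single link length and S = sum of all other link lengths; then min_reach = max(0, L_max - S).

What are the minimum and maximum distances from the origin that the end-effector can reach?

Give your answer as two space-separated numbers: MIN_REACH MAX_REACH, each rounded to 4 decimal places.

Answer: 0.0000 31.0000

Derivation:
Link lengths: [1.0, 6.7, 10.8, 8.8, 3.7]
max_reach = 1 + 6.7 + 10.8 + 8.8 + 3.7 = 31
L_max = max([1.0, 6.7, 10.8, 8.8, 3.7]) = 10.8
S (sum of others) = 31 - 10.8 = 20.2
min_reach = max(0, 10.8 - 20.2) = max(0, -9.4) = 0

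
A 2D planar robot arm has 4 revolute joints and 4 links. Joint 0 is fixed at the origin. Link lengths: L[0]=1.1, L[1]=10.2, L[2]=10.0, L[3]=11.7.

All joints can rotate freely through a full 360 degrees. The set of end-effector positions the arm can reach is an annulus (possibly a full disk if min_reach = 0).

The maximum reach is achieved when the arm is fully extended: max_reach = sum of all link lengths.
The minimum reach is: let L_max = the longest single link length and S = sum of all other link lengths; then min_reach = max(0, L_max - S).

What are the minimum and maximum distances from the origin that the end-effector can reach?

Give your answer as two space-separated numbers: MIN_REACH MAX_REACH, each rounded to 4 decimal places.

Answer: 0.0000 33.0000

Derivation:
Link lengths: [1.1, 10.2, 10.0, 11.7]
max_reach = 1.1 + 10.2 + 10 + 11.7 = 33
L_max = max([1.1, 10.2, 10.0, 11.7]) = 11.7
S (sum of others) = 33 - 11.7 = 21.3
min_reach = max(0, 11.7 - 21.3) = max(0, -9.6) = 0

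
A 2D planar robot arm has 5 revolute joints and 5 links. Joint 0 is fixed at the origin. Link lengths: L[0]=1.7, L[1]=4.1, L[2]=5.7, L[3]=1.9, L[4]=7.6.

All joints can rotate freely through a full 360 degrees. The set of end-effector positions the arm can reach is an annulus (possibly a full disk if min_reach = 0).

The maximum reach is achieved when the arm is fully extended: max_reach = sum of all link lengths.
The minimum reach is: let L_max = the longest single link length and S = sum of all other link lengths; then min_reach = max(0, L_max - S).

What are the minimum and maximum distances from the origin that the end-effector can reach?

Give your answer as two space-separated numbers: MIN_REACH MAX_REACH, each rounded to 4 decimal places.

Answer: 0.0000 21.0000

Derivation:
Link lengths: [1.7, 4.1, 5.7, 1.9, 7.6]
max_reach = 1.7 + 4.1 + 5.7 + 1.9 + 7.6 = 21
L_max = max([1.7, 4.1, 5.7, 1.9, 7.6]) = 7.6
S (sum of others) = 21 - 7.6 = 13.4
min_reach = max(0, 7.6 - 13.4) = max(0, -5.8) = 0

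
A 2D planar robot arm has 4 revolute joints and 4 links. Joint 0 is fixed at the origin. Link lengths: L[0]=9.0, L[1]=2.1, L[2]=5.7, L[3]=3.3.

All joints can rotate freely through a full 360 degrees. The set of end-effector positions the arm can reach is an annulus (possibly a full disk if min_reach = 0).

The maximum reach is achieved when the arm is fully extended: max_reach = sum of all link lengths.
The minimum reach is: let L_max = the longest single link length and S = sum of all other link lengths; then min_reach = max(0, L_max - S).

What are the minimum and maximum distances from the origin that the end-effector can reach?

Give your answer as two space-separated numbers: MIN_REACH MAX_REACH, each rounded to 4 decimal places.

Link lengths: [9.0, 2.1, 5.7, 3.3]
max_reach = 9 + 2.1 + 5.7 + 3.3 = 20.1
L_max = max([9.0, 2.1, 5.7, 3.3]) = 9
S (sum of others) = 20.1 - 9 = 11.1
min_reach = max(0, 9 - 11.1) = max(0, -2.1) = 0

Answer: 0.0000 20.1000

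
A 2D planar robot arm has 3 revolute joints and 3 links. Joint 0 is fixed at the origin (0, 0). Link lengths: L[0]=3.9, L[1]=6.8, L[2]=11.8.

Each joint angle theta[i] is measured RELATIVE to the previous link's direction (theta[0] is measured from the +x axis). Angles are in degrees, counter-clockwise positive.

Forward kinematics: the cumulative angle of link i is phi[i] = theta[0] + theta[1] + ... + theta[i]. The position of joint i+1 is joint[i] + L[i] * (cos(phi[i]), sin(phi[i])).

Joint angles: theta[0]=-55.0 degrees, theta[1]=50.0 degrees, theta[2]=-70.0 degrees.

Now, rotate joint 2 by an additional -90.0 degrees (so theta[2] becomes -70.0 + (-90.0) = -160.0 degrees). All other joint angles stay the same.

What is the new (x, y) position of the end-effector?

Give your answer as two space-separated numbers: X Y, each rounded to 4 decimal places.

joint[0] = (0.0000, 0.0000)  (base)
link 0: phi[0] = -55 = -55 deg
  cos(-55 deg) = 0.5736, sin(-55 deg) = -0.8192
  joint[1] = (0.0000, 0.0000) + 3.9 * (0.5736, -0.8192) = (0.0000 + 2.2369, 0.0000 + -3.1947) = (2.2369, -3.1947)
link 1: phi[1] = -55 + 50 = -5 deg
  cos(-5 deg) = 0.9962, sin(-5 deg) = -0.0872
  joint[2] = (2.2369, -3.1947) + 6.8 * (0.9962, -0.0872) = (2.2369 + 6.7741, -3.1947 + -0.5927) = (9.0111, -3.7874)
link 2: phi[2] = -55 + 50 + -160 = -165 deg
  cos(-165 deg) = -0.9659, sin(-165 deg) = -0.2588
  joint[3] = (9.0111, -3.7874) + 11.8 * (-0.9659, -0.2588) = (9.0111 + -11.3979, -3.7874 + -3.0541) = (-2.3869, -6.8414)
End effector: (-2.3869, -6.8414)

Answer: -2.3869 -6.8414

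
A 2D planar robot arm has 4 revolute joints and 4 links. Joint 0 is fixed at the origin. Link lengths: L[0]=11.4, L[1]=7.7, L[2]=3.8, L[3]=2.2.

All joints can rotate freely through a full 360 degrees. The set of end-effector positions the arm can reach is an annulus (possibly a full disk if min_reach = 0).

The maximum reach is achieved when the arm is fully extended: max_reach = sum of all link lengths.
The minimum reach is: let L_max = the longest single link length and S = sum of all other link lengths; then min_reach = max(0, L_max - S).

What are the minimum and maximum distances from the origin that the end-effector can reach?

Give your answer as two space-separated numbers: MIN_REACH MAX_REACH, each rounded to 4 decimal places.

Link lengths: [11.4, 7.7, 3.8, 2.2]
max_reach = 11.4 + 7.7 + 3.8 + 2.2 = 25.1
L_max = max([11.4, 7.7, 3.8, 2.2]) = 11.4
S (sum of others) = 25.1 - 11.4 = 13.7
min_reach = max(0, 11.4 - 13.7) = max(0, -2.3) = 0

Answer: 0.0000 25.1000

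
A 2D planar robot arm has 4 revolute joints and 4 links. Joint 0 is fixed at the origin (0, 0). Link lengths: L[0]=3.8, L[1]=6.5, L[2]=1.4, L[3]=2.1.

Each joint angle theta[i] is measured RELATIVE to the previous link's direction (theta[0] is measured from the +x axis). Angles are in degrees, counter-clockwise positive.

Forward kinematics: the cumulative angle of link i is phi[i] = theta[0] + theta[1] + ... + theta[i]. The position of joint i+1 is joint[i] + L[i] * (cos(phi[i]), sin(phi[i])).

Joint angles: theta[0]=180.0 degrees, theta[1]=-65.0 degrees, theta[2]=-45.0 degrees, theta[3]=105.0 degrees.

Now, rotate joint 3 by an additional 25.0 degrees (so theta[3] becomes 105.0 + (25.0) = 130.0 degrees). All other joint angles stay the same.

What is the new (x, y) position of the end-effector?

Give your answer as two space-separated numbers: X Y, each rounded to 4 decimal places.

joint[0] = (0.0000, 0.0000)  (base)
link 0: phi[0] = 180 = 180 deg
  cos(180 deg) = -1.0000, sin(180 deg) = 0.0000
  joint[1] = (0.0000, 0.0000) + 3.8 * (-1.0000, 0.0000) = (0.0000 + -3.8000, 0.0000 + 0.0000) = (-3.8000, 0.0000)
link 1: phi[1] = 180 + -65 = 115 deg
  cos(115 deg) = -0.4226, sin(115 deg) = 0.9063
  joint[2] = (-3.8000, 0.0000) + 6.5 * (-0.4226, 0.9063) = (-3.8000 + -2.7470, 0.0000 + 5.8910) = (-6.5470, 5.8910)
link 2: phi[2] = 180 + -65 + -45 = 70 deg
  cos(70 deg) = 0.3420, sin(70 deg) = 0.9397
  joint[3] = (-6.5470, 5.8910) + 1.4 * (0.3420, 0.9397) = (-6.5470 + 0.4788, 5.8910 + 1.3156) = (-6.0682, 7.2066)
link 3: phi[3] = 180 + -65 + -45 + 130 = 200 deg
  cos(200 deg) = -0.9397, sin(200 deg) = -0.3420
  joint[4] = (-6.0682, 7.2066) + 2.1 * (-0.9397, -0.3420) = (-6.0682 + -1.9734, 7.2066 + -0.7182) = (-8.0415, 6.4883)
End effector: (-8.0415, 6.4883)

Answer: -8.0415 6.4883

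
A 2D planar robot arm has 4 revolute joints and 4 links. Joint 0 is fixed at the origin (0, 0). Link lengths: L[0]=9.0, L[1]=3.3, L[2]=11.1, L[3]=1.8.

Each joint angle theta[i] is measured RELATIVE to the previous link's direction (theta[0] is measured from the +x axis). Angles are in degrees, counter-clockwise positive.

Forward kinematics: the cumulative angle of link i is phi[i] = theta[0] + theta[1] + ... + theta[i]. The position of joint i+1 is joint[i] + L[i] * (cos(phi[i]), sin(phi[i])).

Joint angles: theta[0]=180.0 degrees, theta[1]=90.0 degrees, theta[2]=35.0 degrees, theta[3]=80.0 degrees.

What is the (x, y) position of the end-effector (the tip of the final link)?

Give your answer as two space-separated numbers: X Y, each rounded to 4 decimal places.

joint[0] = (0.0000, 0.0000)  (base)
link 0: phi[0] = 180 = 180 deg
  cos(180 deg) = -1.0000, sin(180 deg) = 0.0000
  joint[1] = (0.0000, 0.0000) + 9 * (-1.0000, 0.0000) = (0.0000 + -9.0000, 0.0000 + 0.0000) = (-9.0000, 0.0000)
link 1: phi[1] = 180 + 90 = 270 deg
  cos(270 deg) = -0.0000, sin(270 deg) = -1.0000
  joint[2] = (-9.0000, 0.0000) + 3.3 * (-0.0000, -1.0000) = (-9.0000 + -0.0000, 0.0000 + -3.3000) = (-9.0000, -3.3000)
link 2: phi[2] = 180 + 90 + 35 = 305 deg
  cos(305 deg) = 0.5736, sin(305 deg) = -0.8192
  joint[3] = (-9.0000, -3.3000) + 11.1 * (0.5736, -0.8192) = (-9.0000 + 6.3667, -3.3000 + -9.0926) = (-2.6333, -12.3926)
link 3: phi[3] = 180 + 90 + 35 + 80 = 385 deg
  cos(385 deg) = 0.9063, sin(385 deg) = 0.4226
  joint[4] = (-2.6333, -12.3926) + 1.8 * (0.9063, 0.4226) = (-2.6333 + 1.6314, -12.3926 + 0.7607) = (-1.0019, -11.6319)
End effector: (-1.0019, -11.6319)

Answer: -1.0019 -11.6319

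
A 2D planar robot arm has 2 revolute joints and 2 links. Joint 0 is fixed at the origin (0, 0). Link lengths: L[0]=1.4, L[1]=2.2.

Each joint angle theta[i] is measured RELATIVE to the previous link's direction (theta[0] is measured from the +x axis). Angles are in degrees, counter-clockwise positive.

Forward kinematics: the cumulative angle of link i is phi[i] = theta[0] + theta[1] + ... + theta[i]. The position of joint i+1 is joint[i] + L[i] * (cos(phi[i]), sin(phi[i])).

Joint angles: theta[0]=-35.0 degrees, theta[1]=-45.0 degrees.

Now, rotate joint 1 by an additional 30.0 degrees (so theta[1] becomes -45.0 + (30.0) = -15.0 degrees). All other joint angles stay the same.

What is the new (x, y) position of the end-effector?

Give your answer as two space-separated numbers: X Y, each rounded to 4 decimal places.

Answer: 2.5609 -2.4883

Derivation:
joint[0] = (0.0000, 0.0000)  (base)
link 0: phi[0] = -35 = -35 deg
  cos(-35 deg) = 0.8192, sin(-35 deg) = -0.5736
  joint[1] = (0.0000, 0.0000) + 1.4 * (0.8192, -0.5736) = (0.0000 + 1.1468, 0.0000 + -0.8030) = (1.1468, -0.8030)
link 1: phi[1] = -35 + -15 = -50 deg
  cos(-50 deg) = 0.6428, sin(-50 deg) = -0.7660
  joint[2] = (1.1468, -0.8030) + 2.2 * (0.6428, -0.7660) = (1.1468 + 1.4141, -0.8030 + -1.6853) = (2.5609, -2.4883)
End effector: (2.5609, -2.4883)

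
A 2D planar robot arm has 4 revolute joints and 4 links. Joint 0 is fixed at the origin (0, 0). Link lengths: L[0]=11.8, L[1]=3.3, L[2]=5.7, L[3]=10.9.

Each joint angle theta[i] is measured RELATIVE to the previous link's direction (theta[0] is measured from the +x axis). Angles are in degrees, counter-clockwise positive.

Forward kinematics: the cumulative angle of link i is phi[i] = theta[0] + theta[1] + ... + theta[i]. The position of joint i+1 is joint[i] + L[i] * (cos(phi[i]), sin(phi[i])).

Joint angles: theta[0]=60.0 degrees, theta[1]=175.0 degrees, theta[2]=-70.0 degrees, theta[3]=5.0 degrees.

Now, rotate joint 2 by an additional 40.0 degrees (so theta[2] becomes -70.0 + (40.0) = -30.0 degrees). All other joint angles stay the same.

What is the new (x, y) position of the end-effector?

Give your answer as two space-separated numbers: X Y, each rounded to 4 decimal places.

Answer: -10.5984 -0.3430

Derivation:
joint[0] = (0.0000, 0.0000)  (base)
link 0: phi[0] = 60 = 60 deg
  cos(60 deg) = 0.5000, sin(60 deg) = 0.8660
  joint[1] = (0.0000, 0.0000) + 11.8 * (0.5000, 0.8660) = (0.0000 + 5.9000, 0.0000 + 10.2191) = (5.9000, 10.2191)
link 1: phi[1] = 60 + 175 = 235 deg
  cos(235 deg) = -0.5736, sin(235 deg) = -0.8192
  joint[2] = (5.9000, 10.2191) + 3.3 * (-0.5736, -0.8192) = (5.9000 + -1.8928, 10.2191 + -2.7032) = (4.0072, 7.5159)
link 2: phi[2] = 60 + 175 + -30 = 205 deg
  cos(205 deg) = -0.9063, sin(205 deg) = -0.4226
  joint[3] = (4.0072, 7.5159) + 5.7 * (-0.9063, -0.4226) = (4.0072 + -5.1660, 7.5159 + -2.4089) = (-1.1588, 5.1070)
link 3: phi[3] = 60 + 175 + -30 + 5 = 210 deg
  cos(210 deg) = -0.8660, sin(210 deg) = -0.5000
  joint[4] = (-1.1588, 5.1070) + 10.9 * (-0.8660, -0.5000) = (-1.1588 + -9.4397, 5.1070 + -5.4500) = (-10.5984, -0.3430)
End effector: (-10.5984, -0.3430)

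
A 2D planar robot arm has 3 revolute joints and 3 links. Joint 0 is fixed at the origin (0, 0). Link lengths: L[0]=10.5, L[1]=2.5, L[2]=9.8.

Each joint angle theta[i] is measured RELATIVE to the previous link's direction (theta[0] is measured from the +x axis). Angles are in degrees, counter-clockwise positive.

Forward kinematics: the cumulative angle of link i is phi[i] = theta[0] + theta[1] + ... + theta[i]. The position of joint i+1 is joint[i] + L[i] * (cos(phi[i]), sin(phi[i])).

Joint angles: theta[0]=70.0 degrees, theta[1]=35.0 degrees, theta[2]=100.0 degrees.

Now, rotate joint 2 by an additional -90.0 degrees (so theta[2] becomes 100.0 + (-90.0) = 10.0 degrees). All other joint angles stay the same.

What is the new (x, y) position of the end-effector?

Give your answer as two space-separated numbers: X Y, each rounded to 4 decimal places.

Answer: -1.1975 21.1634

Derivation:
joint[0] = (0.0000, 0.0000)  (base)
link 0: phi[0] = 70 = 70 deg
  cos(70 deg) = 0.3420, sin(70 deg) = 0.9397
  joint[1] = (0.0000, 0.0000) + 10.5 * (0.3420, 0.9397) = (0.0000 + 3.5912, 0.0000 + 9.8668) = (3.5912, 9.8668)
link 1: phi[1] = 70 + 35 = 105 deg
  cos(105 deg) = -0.2588, sin(105 deg) = 0.9659
  joint[2] = (3.5912, 9.8668) + 2.5 * (-0.2588, 0.9659) = (3.5912 + -0.6470, 9.8668 + 2.4148) = (2.9442, 12.2816)
link 2: phi[2] = 70 + 35 + 10 = 115 deg
  cos(115 deg) = -0.4226, sin(115 deg) = 0.9063
  joint[3] = (2.9442, 12.2816) + 9.8 * (-0.4226, 0.9063) = (2.9442 + -4.1417, 12.2816 + 8.8818) = (-1.1975, 21.1634)
End effector: (-1.1975, 21.1634)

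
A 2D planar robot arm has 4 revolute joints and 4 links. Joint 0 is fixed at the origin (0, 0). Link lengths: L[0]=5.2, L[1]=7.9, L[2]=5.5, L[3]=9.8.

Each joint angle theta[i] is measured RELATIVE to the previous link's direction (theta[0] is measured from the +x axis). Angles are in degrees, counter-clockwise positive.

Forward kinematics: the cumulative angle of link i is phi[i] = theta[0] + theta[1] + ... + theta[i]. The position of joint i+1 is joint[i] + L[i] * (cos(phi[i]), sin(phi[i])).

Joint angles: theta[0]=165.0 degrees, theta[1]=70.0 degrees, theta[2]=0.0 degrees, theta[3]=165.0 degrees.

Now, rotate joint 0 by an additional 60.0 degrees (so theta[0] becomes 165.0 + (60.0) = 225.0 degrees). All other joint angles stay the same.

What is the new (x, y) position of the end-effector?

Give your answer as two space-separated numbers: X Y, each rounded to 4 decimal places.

Answer: 0.2844 -6.1704

Derivation:
joint[0] = (0.0000, 0.0000)  (base)
link 0: phi[0] = 225 = 225 deg
  cos(225 deg) = -0.7071, sin(225 deg) = -0.7071
  joint[1] = (0.0000, 0.0000) + 5.2 * (-0.7071, -0.7071) = (0.0000 + -3.6770, 0.0000 + -3.6770) = (-3.6770, -3.6770)
link 1: phi[1] = 225 + 70 = 295 deg
  cos(295 deg) = 0.4226, sin(295 deg) = -0.9063
  joint[2] = (-3.6770, -3.6770) + 7.9 * (0.4226, -0.9063) = (-3.6770 + 3.3387, -3.6770 + -7.1598) = (-0.3383, -10.8368)
link 2: phi[2] = 225 + 70 + 0 = 295 deg
  cos(295 deg) = 0.4226, sin(295 deg) = -0.9063
  joint[3] = (-0.3383, -10.8368) + 5.5 * (0.4226, -0.9063) = (-0.3383 + 2.3244, -10.8368 + -4.9847) = (1.9861, -15.8215)
link 3: phi[3] = 225 + 70 + 0 + 165 = 460 deg
  cos(460 deg) = -0.1736, sin(460 deg) = 0.9848
  joint[4] = (1.9861, -15.8215) + 9.8 * (-0.1736, 0.9848) = (1.9861 + -1.7018, -15.8215 + 9.6511) = (0.2844, -6.1704)
End effector: (0.2844, -6.1704)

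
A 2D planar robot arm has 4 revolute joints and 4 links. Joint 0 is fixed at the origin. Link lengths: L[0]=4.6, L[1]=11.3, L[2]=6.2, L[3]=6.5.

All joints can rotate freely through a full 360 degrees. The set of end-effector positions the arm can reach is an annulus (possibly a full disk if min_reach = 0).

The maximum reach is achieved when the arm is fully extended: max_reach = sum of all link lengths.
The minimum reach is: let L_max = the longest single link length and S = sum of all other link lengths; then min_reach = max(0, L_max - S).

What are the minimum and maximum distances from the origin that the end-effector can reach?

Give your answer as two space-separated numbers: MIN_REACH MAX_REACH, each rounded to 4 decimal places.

Answer: 0.0000 28.6000

Derivation:
Link lengths: [4.6, 11.3, 6.2, 6.5]
max_reach = 4.6 + 11.3 + 6.2 + 6.5 = 28.6
L_max = max([4.6, 11.3, 6.2, 6.5]) = 11.3
S (sum of others) = 28.6 - 11.3 = 17.3
min_reach = max(0, 11.3 - 17.3) = max(0, -6) = 0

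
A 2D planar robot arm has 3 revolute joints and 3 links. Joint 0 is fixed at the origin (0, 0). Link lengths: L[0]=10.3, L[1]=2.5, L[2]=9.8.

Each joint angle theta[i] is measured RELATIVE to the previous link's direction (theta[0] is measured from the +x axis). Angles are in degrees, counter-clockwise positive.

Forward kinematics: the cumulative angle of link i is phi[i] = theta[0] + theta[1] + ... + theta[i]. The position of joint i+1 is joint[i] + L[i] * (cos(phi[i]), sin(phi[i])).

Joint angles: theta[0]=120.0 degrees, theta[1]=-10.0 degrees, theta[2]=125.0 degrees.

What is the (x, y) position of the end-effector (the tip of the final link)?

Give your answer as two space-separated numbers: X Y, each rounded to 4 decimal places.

joint[0] = (0.0000, 0.0000)  (base)
link 0: phi[0] = 120 = 120 deg
  cos(120 deg) = -0.5000, sin(120 deg) = 0.8660
  joint[1] = (0.0000, 0.0000) + 10.3 * (-0.5000, 0.8660) = (0.0000 + -5.1500, 0.0000 + 8.9201) = (-5.1500, 8.9201)
link 1: phi[1] = 120 + -10 = 110 deg
  cos(110 deg) = -0.3420, sin(110 deg) = 0.9397
  joint[2] = (-5.1500, 8.9201) + 2.5 * (-0.3420, 0.9397) = (-5.1500 + -0.8551, 8.9201 + 2.3492) = (-6.0051, 11.2693)
link 2: phi[2] = 120 + -10 + 125 = 235 deg
  cos(235 deg) = -0.5736, sin(235 deg) = -0.8192
  joint[3] = (-6.0051, 11.2693) + 9.8 * (-0.5736, -0.8192) = (-6.0051 + -5.6210, 11.2693 + -8.0277) = (-11.6261, 3.2416)
End effector: (-11.6261, 3.2416)

Answer: -11.6261 3.2416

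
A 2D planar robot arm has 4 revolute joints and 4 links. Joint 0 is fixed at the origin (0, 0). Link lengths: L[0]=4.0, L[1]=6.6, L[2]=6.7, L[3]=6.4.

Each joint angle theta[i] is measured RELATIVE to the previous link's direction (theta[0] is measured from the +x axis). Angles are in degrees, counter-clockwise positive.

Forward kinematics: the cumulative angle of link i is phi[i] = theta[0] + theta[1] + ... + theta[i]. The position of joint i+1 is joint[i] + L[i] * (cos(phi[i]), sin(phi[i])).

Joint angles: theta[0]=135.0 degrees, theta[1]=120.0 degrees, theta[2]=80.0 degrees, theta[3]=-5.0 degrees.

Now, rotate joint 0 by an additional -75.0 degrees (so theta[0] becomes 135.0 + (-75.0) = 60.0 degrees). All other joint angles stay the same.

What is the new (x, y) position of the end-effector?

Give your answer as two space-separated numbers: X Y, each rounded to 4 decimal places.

joint[0] = (0.0000, 0.0000)  (base)
link 0: phi[0] = 60 = 60 deg
  cos(60 deg) = 0.5000, sin(60 deg) = 0.8660
  joint[1] = (0.0000, 0.0000) + 4 * (0.5000, 0.8660) = (0.0000 + 2.0000, 0.0000 + 3.4641) = (2.0000, 3.4641)
link 1: phi[1] = 60 + 120 = 180 deg
  cos(180 deg) = -1.0000, sin(180 deg) = 0.0000
  joint[2] = (2.0000, 3.4641) + 6.6 * (-1.0000, 0.0000) = (2.0000 + -6.6000, 3.4641 + 0.0000) = (-4.6000, 3.4641)
link 2: phi[2] = 60 + 120 + 80 = 260 deg
  cos(260 deg) = -0.1736, sin(260 deg) = -0.9848
  joint[3] = (-4.6000, 3.4641) + 6.7 * (-0.1736, -0.9848) = (-4.6000 + -1.1634, 3.4641 + -6.5982) = (-5.7634, -3.1341)
link 3: phi[3] = 60 + 120 + 80 + -5 = 255 deg
  cos(255 deg) = -0.2588, sin(255 deg) = -0.9659
  joint[4] = (-5.7634, -3.1341) + 6.4 * (-0.2588, -0.9659) = (-5.7634 + -1.6564, -3.1341 + -6.1819) = (-7.4199, -9.3160)
End effector: (-7.4199, -9.3160)

Answer: -7.4199 -9.3160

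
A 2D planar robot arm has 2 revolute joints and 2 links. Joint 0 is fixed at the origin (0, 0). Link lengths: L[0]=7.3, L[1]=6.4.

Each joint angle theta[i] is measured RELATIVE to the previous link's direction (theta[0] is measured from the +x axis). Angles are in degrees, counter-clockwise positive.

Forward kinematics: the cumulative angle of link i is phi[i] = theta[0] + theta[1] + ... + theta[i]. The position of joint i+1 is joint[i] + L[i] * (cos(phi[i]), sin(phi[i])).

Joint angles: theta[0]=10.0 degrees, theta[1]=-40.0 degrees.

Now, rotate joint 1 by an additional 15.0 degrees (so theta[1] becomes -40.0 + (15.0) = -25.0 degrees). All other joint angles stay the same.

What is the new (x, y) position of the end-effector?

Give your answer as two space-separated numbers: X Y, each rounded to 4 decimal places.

joint[0] = (0.0000, 0.0000)  (base)
link 0: phi[0] = 10 = 10 deg
  cos(10 deg) = 0.9848, sin(10 deg) = 0.1736
  joint[1] = (0.0000, 0.0000) + 7.3 * (0.9848, 0.1736) = (0.0000 + 7.1891, 0.0000 + 1.2676) = (7.1891, 1.2676)
link 1: phi[1] = 10 + -25 = -15 deg
  cos(-15 deg) = 0.9659, sin(-15 deg) = -0.2588
  joint[2] = (7.1891, 1.2676) + 6.4 * (0.9659, -0.2588) = (7.1891 + 6.1819, 1.2676 + -1.6564) = (13.3710, -0.3888)
End effector: (13.3710, -0.3888)

Answer: 13.3710 -0.3888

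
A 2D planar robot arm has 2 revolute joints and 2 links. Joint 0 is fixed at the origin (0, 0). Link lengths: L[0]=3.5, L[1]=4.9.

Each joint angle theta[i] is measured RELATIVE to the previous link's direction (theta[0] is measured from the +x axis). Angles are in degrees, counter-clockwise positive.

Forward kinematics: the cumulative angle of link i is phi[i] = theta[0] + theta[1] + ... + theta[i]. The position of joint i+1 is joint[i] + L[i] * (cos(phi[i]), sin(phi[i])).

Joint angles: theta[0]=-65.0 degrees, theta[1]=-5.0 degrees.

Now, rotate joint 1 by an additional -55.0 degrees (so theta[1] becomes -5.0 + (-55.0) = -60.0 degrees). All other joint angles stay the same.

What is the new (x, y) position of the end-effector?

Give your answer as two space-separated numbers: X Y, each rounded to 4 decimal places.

Answer: -1.3314 -7.1859

Derivation:
joint[0] = (0.0000, 0.0000)  (base)
link 0: phi[0] = -65 = -65 deg
  cos(-65 deg) = 0.4226, sin(-65 deg) = -0.9063
  joint[1] = (0.0000, 0.0000) + 3.5 * (0.4226, -0.9063) = (0.0000 + 1.4792, 0.0000 + -3.1721) = (1.4792, -3.1721)
link 1: phi[1] = -65 + -60 = -125 deg
  cos(-125 deg) = -0.5736, sin(-125 deg) = -0.8192
  joint[2] = (1.4792, -3.1721) + 4.9 * (-0.5736, -0.8192) = (1.4792 + -2.8105, -3.1721 + -4.0138) = (-1.3314, -7.1859)
End effector: (-1.3314, -7.1859)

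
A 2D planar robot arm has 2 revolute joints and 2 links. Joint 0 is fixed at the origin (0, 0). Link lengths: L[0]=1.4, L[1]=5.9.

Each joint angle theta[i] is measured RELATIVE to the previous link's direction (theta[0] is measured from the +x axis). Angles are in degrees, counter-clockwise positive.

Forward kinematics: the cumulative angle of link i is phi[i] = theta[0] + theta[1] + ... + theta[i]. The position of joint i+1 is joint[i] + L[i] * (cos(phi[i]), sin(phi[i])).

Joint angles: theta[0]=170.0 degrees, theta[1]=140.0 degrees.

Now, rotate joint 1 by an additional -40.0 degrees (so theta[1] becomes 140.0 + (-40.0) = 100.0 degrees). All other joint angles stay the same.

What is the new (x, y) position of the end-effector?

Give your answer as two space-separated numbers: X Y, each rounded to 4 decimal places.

Answer: -1.3787 -5.6569

Derivation:
joint[0] = (0.0000, 0.0000)  (base)
link 0: phi[0] = 170 = 170 deg
  cos(170 deg) = -0.9848, sin(170 deg) = 0.1736
  joint[1] = (0.0000, 0.0000) + 1.4 * (-0.9848, 0.1736) = (0.0000 + -1.3787, 0.0000 + 0.2431) = (-1.3787, 0.2431)
link 1: phi[1] = 170 + 100 = 270 deg
  cos(270 deg) = -0.0000, sin(270 deg) = -1.0000
  joint[2] = (-1.3787, 0.2431) + 5.9 * (-0.0000, -1.0000) = (-1.3787 + -0.0000, 0.2431 + -5.9000) = (-1.3787, -5.6569)
End effector: (-1.3787, -5.6569)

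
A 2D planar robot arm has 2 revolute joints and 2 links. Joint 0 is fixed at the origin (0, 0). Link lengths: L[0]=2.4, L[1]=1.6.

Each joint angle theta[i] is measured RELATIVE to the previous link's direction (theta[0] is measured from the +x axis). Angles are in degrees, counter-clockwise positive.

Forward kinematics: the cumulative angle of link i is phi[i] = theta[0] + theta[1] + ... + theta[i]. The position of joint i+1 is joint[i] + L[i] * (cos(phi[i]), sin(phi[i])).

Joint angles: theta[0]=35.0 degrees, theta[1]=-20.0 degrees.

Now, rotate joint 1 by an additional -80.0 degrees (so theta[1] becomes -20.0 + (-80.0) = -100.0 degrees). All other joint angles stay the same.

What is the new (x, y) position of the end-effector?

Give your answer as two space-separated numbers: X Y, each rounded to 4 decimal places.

joint[0] = (0.0000, 0.0000)  (base)
link 0: phi[0] = 35 = 35 deg
  cos(35 deg) = 0.8192, sin(35 deg) = 0.5736
  joint[1] = (0.0000, 0.0000) + 2.4 * (0.8192, 0.5736) = (0.0000 + 1.9660, 0.0000 + 1.3766) = (1.9660, 1.3766)
link 1: phi[1] = 35 + -100 = -65 deg
  cos(-65 deg) = 0.4226, sin(-65 deg) = -0.9063
  joint[2] = (1.9660, 1.3766) + 1.6 * (0.4226, -0.9063) = (1.9660 + 0.6762, 1.3766 + -1.4501) = (2.6422, -0.0735)
End effector: (2.6422, -0.0735)

Answer: 2.6422 -0.0735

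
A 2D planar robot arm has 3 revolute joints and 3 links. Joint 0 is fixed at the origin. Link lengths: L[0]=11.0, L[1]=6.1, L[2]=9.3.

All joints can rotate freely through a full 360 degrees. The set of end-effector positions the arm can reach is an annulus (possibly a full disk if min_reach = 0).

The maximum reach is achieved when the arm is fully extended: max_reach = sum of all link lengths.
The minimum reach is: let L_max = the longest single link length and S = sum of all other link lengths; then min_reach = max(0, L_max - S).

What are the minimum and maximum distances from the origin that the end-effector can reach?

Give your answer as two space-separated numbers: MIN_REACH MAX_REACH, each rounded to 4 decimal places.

Answer: 0.0000 26.4000

Derivation:
Link lengths: [11.0, 6.1, 9.3]
max_reach = 11 + 6.1 + 9.3 = 26.4
L_max = max([11.0, 6.1, 9.3]) = 11
S (sum of others) = 26.4 - 11 = 15.4
min_reach = max(0, 11 - 15.4) = max(0, -4.4) = 0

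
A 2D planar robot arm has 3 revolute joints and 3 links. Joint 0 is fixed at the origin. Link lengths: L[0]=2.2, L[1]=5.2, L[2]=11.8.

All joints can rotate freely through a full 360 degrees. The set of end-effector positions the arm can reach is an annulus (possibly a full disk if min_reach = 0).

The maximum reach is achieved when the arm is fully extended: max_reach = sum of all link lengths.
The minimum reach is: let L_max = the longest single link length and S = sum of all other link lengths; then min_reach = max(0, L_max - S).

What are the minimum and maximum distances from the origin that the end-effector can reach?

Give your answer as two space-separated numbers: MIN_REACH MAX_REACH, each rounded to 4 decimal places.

Link lengths: [2.2, 5.2, 11.8]
max_reach = 2.2 + 5.2 + 11.8 = 19.2
L_max = max([2.2, 5.2, 11.8]) = 11.8
S (sum of others) = 19.2 - 11.8 = 7.4
min_reach = max(0, 11.8 - 7.4) = max(0, 4.4) = 4.4

Answer: 4.4000 19.2000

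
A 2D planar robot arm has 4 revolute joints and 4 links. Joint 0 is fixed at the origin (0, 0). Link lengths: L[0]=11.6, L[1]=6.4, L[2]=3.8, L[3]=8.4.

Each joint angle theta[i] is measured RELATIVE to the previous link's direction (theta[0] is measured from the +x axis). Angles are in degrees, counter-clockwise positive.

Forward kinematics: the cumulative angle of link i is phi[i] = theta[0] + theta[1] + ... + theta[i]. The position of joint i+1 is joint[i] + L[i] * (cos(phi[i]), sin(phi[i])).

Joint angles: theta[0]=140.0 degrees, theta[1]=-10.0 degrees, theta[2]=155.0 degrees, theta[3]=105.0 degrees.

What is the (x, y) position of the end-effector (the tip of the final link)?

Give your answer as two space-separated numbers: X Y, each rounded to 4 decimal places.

Answer: -4.7418 12.8885

Derivation:
joint[0] = (0.0000, 0.0000)  (base)
link 0: phi[0] = 140 = 140 deg
  cos(140 deg) = -0.7660, sin(140 deg) = 0.6428
  joint[1] = (0.0000, 0.0000) + 11.6 * (-0.7660, 0.6428) = (0.0000 + -8.8861, 0.0000 + 7.4563) = (-8.8861, 7.4563)
link 1: phi[1] = 140 + -10 = 130 deg
  cos(130 deg) = -0.6428, sin(130 deg) = 0.7660
  joint[2] = (-8.8861, 7.4563) + 6.4 * (-0.6428, 0.7660) = (-8.8861 + -4.1138, 7.4563 + 4.9027) = (-13.0000, 12.3590)
link 2: phi[2] = 140 + -10 + 155 = 285 deg
  cos(285 deg) = 0.2588, sin(285 deg) = -0.9659
  joint[3] = (-13.0000, 12.3590) + 3.8 * (0.2588, -0.9659) = (-13.0000 + 0.9835, 12.3590 + -3.6705) = (-12.0164, 8.6885)
link 3: phi[3] = 140 + -10 + 155 + 105 = 390 deg
  cos(390 deg) = 0.8660, sin(390 deg) = 0.5000
  joint[4] = (-12.0164, 8.6885) + 8.4 * (0.8660, 0.5000) = (-12.0164 + 7.2746, 8.6885 + 4.2000) = (-4.7418, 12.8885)
End effector: (-4.7418, 12.8885)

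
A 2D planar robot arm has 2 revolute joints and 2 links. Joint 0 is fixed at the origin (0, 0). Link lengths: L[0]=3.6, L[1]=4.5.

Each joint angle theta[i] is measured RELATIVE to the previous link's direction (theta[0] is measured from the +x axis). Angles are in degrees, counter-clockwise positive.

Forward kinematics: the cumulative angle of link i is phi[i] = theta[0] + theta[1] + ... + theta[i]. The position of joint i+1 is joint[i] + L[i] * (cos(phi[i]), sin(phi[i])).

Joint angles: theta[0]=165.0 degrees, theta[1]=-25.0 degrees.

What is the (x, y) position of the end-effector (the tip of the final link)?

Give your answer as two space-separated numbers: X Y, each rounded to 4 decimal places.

joint[0] = (0.0000, 0.0000)  (base)
link 0: phi[0] = 165 = 165 deg
  cos(165 deg) = -0.9659, sin(165 deg) = 0.2588
  joint[1] = (0.0000, 0.0000) + 3.6 * (-0.9659, 0.2588) = (0.0000 + -3.4773, 0.0000 + 0.9317) = (-3.4773, 0.9317)
link 1: phi[1] = 165 + -25 = 140 deg
  cos(140 deg) = -0.7660, sin(140 deg) = 0.6428
  joint[2] = (-3.4773, 0.9317) + 4.5 * (-0.7660, 0.6428) = (-3.4773 + -3.4472, 0.9317 + 2.8925) = (-6.9245, 3.8243)
End effector: (-6.9245, 3.8243)

Answer: -6.9245 3.8243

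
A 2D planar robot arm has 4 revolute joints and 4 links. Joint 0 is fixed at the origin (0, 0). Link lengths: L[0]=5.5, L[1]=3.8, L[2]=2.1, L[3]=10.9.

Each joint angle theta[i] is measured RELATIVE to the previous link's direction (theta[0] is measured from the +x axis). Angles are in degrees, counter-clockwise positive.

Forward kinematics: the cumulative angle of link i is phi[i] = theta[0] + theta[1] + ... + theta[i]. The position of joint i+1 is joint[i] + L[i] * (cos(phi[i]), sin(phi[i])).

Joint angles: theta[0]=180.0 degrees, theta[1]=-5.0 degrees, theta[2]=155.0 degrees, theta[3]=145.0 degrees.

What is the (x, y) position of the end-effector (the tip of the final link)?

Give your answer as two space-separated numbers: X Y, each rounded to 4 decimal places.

Answer: -12.0734 9.1599

Derivation:
joint[0] = (0.0000, 0.0000)  (base)
link 0: phi[0] = 180 = 180 deg
  cos(180 deg) = -1.0000, sin(180 deg) = 0.0000
  joint[1] = (0.0000, 0.0000) + 5.5 * (-1.0000, 0.0000) = (0.0000 + -5.5000, 0.0000 + 0.0000) = (-5.5000, 0.0000)
link 1: phi[1] = 180 + -5 = 175 deg
  cos(175 deg) = -0.9962, sin(175 deg) = 0.0872
  joint[2] = (-5.5000, 0.0000) + 3.8 * (-0.9962, 0.0872) = (-5.5000 + -3.7855, 0.0000 + 0.3312) = (-9.2855, 0.3312)
link 2: phi[2] = 180 + -5 + 155 = 330 deg
  cos(330 deg) = 0.8660, sin(330 deg) = -0.5000
  joint[3] = (-9.2855, 0.3312) + 2.1 * (0.8660, -0.5000) = (-9.2855 + 1.8187, 0.3312 + -1.0500) = (-7.4669, -0.7188)
link 3: phi[3] = 180 + -5 + 155 + 145 = 475 deg
  cos(475 deg) = -0.4226, sin(475 deg) = 0.9063
  joint[4] = (-7.4669, -0.7188) + 10.9 * (-0.4226, 0.9063) = (-7.4669 + -4.6065, -0.7188 + 9.8788) = (-12.0734, 9.1599)
End effector: (-12.0734, 9.1599)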